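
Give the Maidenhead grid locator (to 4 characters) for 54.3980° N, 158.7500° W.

Offset from 180°W / 90°S: lon 21.25°, lat 144.40°.
Field: 21.25/20 → 1 → B, 144.40/10 → 14 → O; chars BO.
Square: 1.25/2 → 0, 4.40/1 → 4; chars 04.

BO04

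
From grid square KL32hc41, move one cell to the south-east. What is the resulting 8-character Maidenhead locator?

KL32hc50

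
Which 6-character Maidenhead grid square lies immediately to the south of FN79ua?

FN78ux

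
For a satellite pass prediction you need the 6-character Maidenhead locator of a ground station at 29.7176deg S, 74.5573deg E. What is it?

MG70gg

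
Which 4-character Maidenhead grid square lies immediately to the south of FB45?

Latitude square 5; −1 → 4.
The longitude characters are unchanged.

FB44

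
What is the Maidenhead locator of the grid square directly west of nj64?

Longitude square 6; −1 → 5.
The latitude characters are unchanged.

NJ54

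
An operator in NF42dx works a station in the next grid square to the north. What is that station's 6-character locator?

Latitude subsquare x = 23; +1 → 24, wraps to 0 = a, carry into square.
Latitude square 2; +1 → 3.
The longitude characters are unchanged.

NF43da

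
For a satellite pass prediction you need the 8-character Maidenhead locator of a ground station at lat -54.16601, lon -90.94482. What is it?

Shift to the Maidenhead origin (180°W, 90°S): lon 89.05518, lat 35.83399.
Field: lon ⌊89.05518/20⌋ = 4 → E; lat ⌊35.83399/10⌋ = 3 → D.
Square: lon ⌊9.05518/2⌋ = 4; lat ⌊5.83399/1⌋ = 5.
Subsquare: lon ⌊1.05518/0.0833333⌋ = 12 → m; lat ⌊0.83399/0.0416667⌋ = 20 → u.
Extended square: lon ⌊0.05518/0.00833333⌋ = 6; lat ⌊0.00066/0.00416667⌋ = 0.

ED45mu60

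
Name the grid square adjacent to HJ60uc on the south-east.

Longitude subsquare u = 20; +1 → 21 = v.
Latitude subsquare c = 2; −1 → 1 = b.

HJ60vb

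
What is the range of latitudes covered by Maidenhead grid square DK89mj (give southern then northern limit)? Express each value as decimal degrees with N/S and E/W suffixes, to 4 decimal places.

Field D=3, K=10: +3·20° lon, +10·10° lat → SW at lon -120°, lat 10°.
Square 8, 9: +8·2° lon, +9·1° lat → SW at lon -104°, lat 19°.
Subsquare m=12, j=9: +12·0.0833333° lon, +9·0.0416667° lat → SW at lon -103°, lat 19.375°.
Cell spans 0.0833333° lon × 0.0416667° lat.
south 19.3750° N, north 19.4167° N.

19.3750° N, 19.4167° N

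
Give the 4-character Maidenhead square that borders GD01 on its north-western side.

FD92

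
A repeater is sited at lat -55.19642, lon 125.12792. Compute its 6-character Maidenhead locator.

Add 180° to longitude and 90° to latitude: 305.1279, 34.8036.
Field (20°×10°, letters A–R): 305.1279/20 → 15 → P, 34.8036/10 → 3 → D; chars PD.
Square (2°×1°, digits 0–9): 5.1279/2 → 2, 4.8036/1 → 4; chars 24.
Subsquare (5′×2.5′, letters a–x): 1.1279/0.0833333 → 13 → n, 0.8036/0.0416667 → 19 → t; chars nt.

PD24nt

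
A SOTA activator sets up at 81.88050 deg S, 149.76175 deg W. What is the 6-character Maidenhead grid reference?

Shift to the Maidenhead origin (180°W, 90°S): lon 30.2382, lat 8.1195.
Field: 30.2382/20 → 1 → B, 8.1195/10 → 0 → A; chars BA.
Square: 10.2382/2 → 5, 8.1195/1 → 8; chars 58.
Subsquare: 0.2382/0.0833333 → 2 → c, 0.1195/0.0416667 → 2 → c; chars cc.

BA58cc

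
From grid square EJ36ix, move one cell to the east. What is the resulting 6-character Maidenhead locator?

EJ36jx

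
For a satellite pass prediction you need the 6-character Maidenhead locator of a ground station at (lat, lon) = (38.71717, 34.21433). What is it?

KM78cr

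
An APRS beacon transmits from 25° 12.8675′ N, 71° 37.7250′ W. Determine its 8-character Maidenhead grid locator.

FL45ef41

Add 180° to longitude and 90° to latitude: 108.37125, 115.21446.
Field: lon ⌊108.37125/20⌋ = 5 → F; lat ⌊115.21446/10⌋ = 11 → L.
Square: lon ⌊8.37125/2⌋ = 4; lat ⌊5.21446/1⌋ = 5.
Subsquare: lon ⌊0.37125/0.0833333⌋ = 4 → e; lat ⌊0.21446/0.0416667⌋ = 5 → f.
Extended square: lon ⌊0.03792/0.00833333⌋ = 4; lat ⌊0.00613/0.00416667⌋ = 1.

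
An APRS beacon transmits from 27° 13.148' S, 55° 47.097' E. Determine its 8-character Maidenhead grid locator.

Shift to the Maidenhead origin (180°W, 90°S): lon 235.78495, lat 62.78087.
Field: 235.78495/20 → 11 → L, 62.78087/10 → 6 → G; chars LG.
Square: 15.78495/2 → 7, 2.78087/1 → 2; chars 72.
Subsquare: 1.78495/0.0833333 → 21 → v, 0.78087/0.0416667 → 18 → s; chars vs.
Extended square: 0.03495/0.00833333 → 4, 0.03087/0.00416667 → 7; chars 47.

LG72vs47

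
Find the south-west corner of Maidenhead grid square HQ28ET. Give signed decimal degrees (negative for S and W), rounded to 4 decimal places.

Field H=7, Q=16: +7·20° lon, +16·10° lat → SW at lon -40°, lat 70°.
Square 2, 8: +2·2° lon, +8·1° lat → SW at lon -36°, lat 78°.
Subsquare e=4, t=19: +4·0.0833333° lon, +19·0.0416667° lat → SW at lon -35.6667°, lat 78.7917°.
latitude 78.7917, longitude -35.6667.

78.7917, -35.6667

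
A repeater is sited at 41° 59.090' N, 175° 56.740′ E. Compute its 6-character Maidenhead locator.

Add 180° to longitude and 90° to latitude: 355.9457, 131.9848.
Field: 355.9457/20 → 17 → R, 131.9848/10 → 13 → N; chars RN.
Square: 15.9457/2 → 7, 1.9848/1 → 1; chars 71.
Subsquare: 1.9457/0.0833333 → 23 → x, 0.9848/0.0416667 → 23 → x; chars xx.

RN71xx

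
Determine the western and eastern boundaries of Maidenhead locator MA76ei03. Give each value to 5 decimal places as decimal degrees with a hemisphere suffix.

Field M=12, A=0: +12·20° lon, +0·10° lat → SW at lon 60°, lat -90°.
Square 7, 6: +7·2° lon, +6·1° lat → SW at lon 74°, lat -84°.
Subsquare e=4, i=8: +4·0.0833333° lon, +8·0.0416667° lat → SW at lon 74.3333°, lat -83.6667°.
Extended square 0, 3: +0·0.00833333° lon, +3·0.00416667° lat → SW at lon 74.3333°, lat -83.6542°.
Cell spans 0.00833333° lon × 0.00416667° lat.
west 74.33333° E, east 74.34167° E.

74.33333° E, 74.34167° E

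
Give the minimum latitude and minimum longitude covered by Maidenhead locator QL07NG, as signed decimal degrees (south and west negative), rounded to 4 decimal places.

27.2500, 141.0833

Field Q=16, L=11: +16·20° lon, +11·10° lat → SW at lon 140°, lat 20°.
Square 0, 7: +0·2° lon, +7·1° lat → SW at lon 140°, lat 27°.
Subsquare n=13, g=6: +13·0.0833333° lon, +6·0.0416667° lat → SW at lon 141.083°, lat 27.25°.
latitude 27.2500, longitude 141.0833.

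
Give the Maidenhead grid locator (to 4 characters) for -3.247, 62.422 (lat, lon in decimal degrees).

Shift to the Maidenhead origin (180°W, 90°S): lon 242.42, lat 86.75.
Field: 242.42/20 → 12 → M, 86.75/10 → 8 → I; chars MI.
Square: 2.42/2 → 1, 6.75/1 → 6; chars 16.

MI16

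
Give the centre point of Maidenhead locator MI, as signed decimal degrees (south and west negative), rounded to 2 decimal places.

-5.00, 70.00

Field M=12, I=8: +12·20° lon, +8·10° lat → SW at lon 60°, lat -10°.
Cell spans 20° lon × 10° lat. Centre is SW corner plus half of each.
latitude -5.00, longitude 70.00.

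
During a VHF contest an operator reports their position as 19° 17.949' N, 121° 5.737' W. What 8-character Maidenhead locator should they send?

CK99kh81

Shift to the Maidenhead origin (180°W, 90°S): lon 58.90438, lat 109.29915.
Field: 58.90438/20 → 2 → C, 109.29915/10 → 10 → K; chars CK.
Square: 18.90438/2 → 9, 9.29915/1 → 9; chars 99.
Subsquare: 0.90438/0.0833333 → 10 → k, 0.29915/0.0416667 → 7 → h; chars kh.
Extended square: 0.07105/0.00833333 → 8, 0.00748/0.00416667 → 1; chars 81.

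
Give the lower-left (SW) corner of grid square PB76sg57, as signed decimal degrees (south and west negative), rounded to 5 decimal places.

-73.72083, 135.54167

Field P=15, B=1: +15·20° lon, +1·10° lat → SW at lon 120°, lat -80°.
Square 7, 6: +7·2° lon, +6·1° lat → SW at lon 134°, lat -74°.
Subsquare s=18, g=6: +18·0.0833333° lon, +6·0.0416667° lat → SW at lon 135.5°, lat -73.75°.
Extended square 5, 7: +5·0.00833333° lon, +7·0.00416667° lat → SW at lon 135.542°, lat -73.7208°.
latitude -73.72083, longitude 135.54167.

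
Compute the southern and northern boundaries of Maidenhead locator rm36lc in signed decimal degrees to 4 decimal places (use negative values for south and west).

36.0833, 36.1250

Field R=17, M=12: +17·20° lon, +12·10° lat → SW at lon 160°, lat 30°.
Square 3, 6: +3·2° lon, +6·1° lat → SW at lon 166°, lat 36°.
Subsquare l=11, c=2: +11·0.0833333° lon, +2·0.0416667° lat → SW at lon 166.917°, lat 36.0833°.
Cell spans 0.0833333° lon × 0.0416667° lat.
south 36.0833, north 36.1250.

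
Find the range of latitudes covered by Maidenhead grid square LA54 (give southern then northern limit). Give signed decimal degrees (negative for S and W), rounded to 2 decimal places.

Field L=11, A=0: +11·20° lon, +0·10° lat → SW at lon 40°, lat -90°.
Square 5, 4: +5·2° lon, +4·1° lat → SW at lon 50°, lat -86°.
Cell spans 2° lon × 1° lat.
south -86.00, north -85.00.

-86.00, -85.00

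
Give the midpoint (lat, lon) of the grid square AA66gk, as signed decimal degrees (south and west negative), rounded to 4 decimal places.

Field A=0, A=0: +0·20° lon, +0·10° lat → SW at lon -180°, lat -90°.
Square 6, 6: +6·2° lon, +6·1° lat → SW at lon -168°, lat -84°.
Subsquare g=6, k=10: +6·0.0833333° lon, +10·0.0416667° lat → SW at lon -167.5°, lat -83.5833°.
Cell spans 0.0833333° lon × 0.0416667° lat. Centre is SW corner plus half of each.
latitude -83.5625, longitude -167.4583.

-83.5625, -167.4583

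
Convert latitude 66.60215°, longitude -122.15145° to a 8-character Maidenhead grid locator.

CP86wo14

Shift to the Maidenhead origin (180°W, 90°S): lon 57.84855, lat 156.60215.
Field (20°×10°, letters A–R): 57.84855/20 → 2 → C, 156.60215/10 → 15 → P; chars CP.
Square (2°×1°, digits 0–9): 17.84855/2 → 8, 6.60215/1 → 6; chars 86.
Subsquare (5′×2.5′, letters a–x): 1.84855/0.0833333 → 22 → w, 0.60215/0.0416667 → 14 → o; chars wo.
Extended square (30″×15″, digits 0–9): 0.01522/0.00833333 → 1, 0.01882/0.00416667 → 4; chars 14.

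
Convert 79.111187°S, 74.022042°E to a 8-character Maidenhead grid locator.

MB70av23

Shift to the Maidenhead origin (180°W, 90°S): lon 254.02204, lat 10.88881.
Field: 254.02204/20 → 12 → M, 10.88881/10 → 1 → B; chars MB.
Square: 14.02204/2 → 7, 0.88881/1 → 0; chars 70.
Subsquare: 0.02204/0.0833333 → 0 → a, 0.88881/0.0416667 → 21 → v; chars av.
Extended square: 0.02204/0.00833333 → 2, 0.01381/0.00416667 → 3; chars 23.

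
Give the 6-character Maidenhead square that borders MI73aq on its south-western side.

MI63xp

Longitude subsquare a = 0; −1 → -1, wraps to 23 = x, carry into square.
Longitude square 7; −1 → 6.
Latitude subsquare q = 16; −1 → 15 = p.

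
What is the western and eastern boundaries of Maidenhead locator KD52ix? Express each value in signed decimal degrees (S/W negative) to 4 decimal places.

30.6667, 30.7500

Field K=10, D=3: +10·20° lon, +3·10° lat → SW at lon 20°, lat -60°.
Square 5, 2: +5·2° lon, +2·1° lat → SW at lon 30°, lat -58°.
Subsquare i=8, x=23: +8·0.0833333° lon, +23·0.0416667° lat → SW at lon 30.6667°, lat -57.0417°.
Cell spans 0.0833333° lon × 0.0416667° lat.
west 30.6667, east 30.7500.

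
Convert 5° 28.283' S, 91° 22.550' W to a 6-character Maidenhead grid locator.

Offset from 180°W / 90°S: lon 88.6242°, lat 84.5286°.
Field: lon ⌊88.6242/20⌋ = 4 → E; lat ⌊84.5286/10⌋ = 8 → I.
Square: lon ⌊8.6242/2⌋ = 4; lat ⌊4.5286/1⌋ = 4.
Subsquare: lon ⌊0.6242/0.0833333⌋ = 7 → h; lat ⌊0.5286/0.0416667⌋ = 12 → m.

EI44hm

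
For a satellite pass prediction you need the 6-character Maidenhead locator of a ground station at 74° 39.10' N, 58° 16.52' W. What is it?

Shift to the Maidenhead origin (180°W, 90°S): lon 121.7247, lat 164.6517.
Field (20°×10°, letters A–R): lon ⌊121.7247/20⌋ = 6 → G; lat ⌊164.6517/10⌋ = 16 → Q.
Square (2°×1°, digits 0–9): lon ⌊1.7247/2⌋ = 0; lat ⌊4.6517/1⌋ = 4.
Subsquare (5′×2.5′, letters a–x): lon ⌊1.7247/0.0833333⌋ = 20 → u; lat ⌊0.6517/0.0416667⌋ = 15 → p.

GQ04up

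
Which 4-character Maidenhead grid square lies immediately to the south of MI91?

Latitude square 1; −1 → 0.
The longitude characters are unchanged.

MI90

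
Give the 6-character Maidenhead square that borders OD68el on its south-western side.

Longitude subsquare e = 4; −1 → 3 = d.
Latitude subsquare l = 11; −1 → 10 = k.

OD68dk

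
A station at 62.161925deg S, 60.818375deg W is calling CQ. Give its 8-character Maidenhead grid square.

FC97ou11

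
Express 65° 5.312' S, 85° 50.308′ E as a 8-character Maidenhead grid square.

Shift to the Maidenhead origin (180°W, 90°S): lon 265.83847, lat 24.91147.
Field: lon ⌊265.83847/20⌋ = 13 → N; lat ⌊24.91147/10⌋ = 2 → C.
Square: lon ⌊5.83847/2⌋ = 2; lat ⌊4.91147/1⌋ = 4.
Subsquare: lon ⌊1.83847/0.0833333⌋ = 22 → w; lat ⌊0.91147/0.0416667⌋ = 21 → v.
Extended square: lon ⌊0.00513/0.00833333⌋ = 0; lat ⌊0.03647/0.00416667⌋ = 8.

NC24wv08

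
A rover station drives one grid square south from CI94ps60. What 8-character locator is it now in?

Latitude extended square 0; −1 → -1, wraps to 9, carry into subsquare.
Latitude subsquare s = 18; −1 → 17 = r.
The longitude characters are unchanged.

CI94pr69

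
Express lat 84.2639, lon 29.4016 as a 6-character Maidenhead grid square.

Shift to the Maidenhead origin (180°W, 90°S): lon 209.4016, lat 174.2639.
Field: 209.4016/20 → 10 → K, 174.2639/10 → 17 → R; chars KR.
Square: 9.4016/2 → 4, 4.2639/1 → 4; chars 44.
Subsquare: 1.4016/0.0833333 → 16 → q, 0.2639/0.0416667 → 6 → g; chars qg.

KR44qg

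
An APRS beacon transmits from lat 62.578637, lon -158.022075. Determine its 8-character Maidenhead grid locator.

Add 180° to longitude and 90° to latitude: 21.97792, 152.57864.
Field (20°×10°, letters A–R): lon ⌊21.97792/20⌋ = 1 → B; lat ⌊152.57864/10⌋ = 15 → P.
Square (2°×1°, digits 0–9): lon ⌊1.97792/2⌋ = 0; lat ⌊2.57864/1⌋ = 2.
Subsquare (5′×2.5′, letters a–x): lon ⌊1.97792/0.0833333⌋ = 23 → x; lat ⌊0.57864/0.0416667⌋ = 13 → n.
Extended square (30″×15″, digits 0–9): lon ⌊0.06126/0.00833333⌋ = 7; lat ⌊0.03697/0.00416667⌋ = 8.

BP02xn78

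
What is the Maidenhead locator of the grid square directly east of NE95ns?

Longitude subsquare n = 13; +1 → 14 = o.
The latitude characters are unchanged.

NE95os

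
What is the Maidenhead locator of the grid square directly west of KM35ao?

KM25xo

Longitude subsquare a = 0; −1 → -1, wraps to 23 = x, carry into square.
Longitude square 3; −1 → 2.
The latitude characters are unchanged.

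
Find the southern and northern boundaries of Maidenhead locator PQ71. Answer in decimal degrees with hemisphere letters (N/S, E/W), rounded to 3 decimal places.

71.000° N, 72.000° N

Field P=15, Q=16: +15·20° lon, +16·10° lat → SW at lon 120°, lat 70°.
Square 7, 1: +7·2° lon, +1·1° lat → SW at lon 134°, lat 71°.
Cell spans 2° lon × 1° lat.
south 71.000° N, north 72.000° N.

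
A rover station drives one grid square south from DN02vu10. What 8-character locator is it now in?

DN02vt19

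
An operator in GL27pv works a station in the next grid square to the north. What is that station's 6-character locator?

GL27pw

Latitude subsquare v = 21; +1 → 22 = w.
The longitude characters are unchanged.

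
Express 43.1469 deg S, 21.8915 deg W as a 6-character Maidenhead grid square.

HE96bu

Offset from 180°W / 90°S: lon 158.1085°, lat 46.8531°.
Field: 158.1085/20 → 7 → H, 46.8531/10 → 4 → E; chars HE.
Square: 18.1085/2 → 9, 6.8531/1 → 6; chars 96.
Subsquare: 0.1085/0.0833333 → 1 → b, 0.8531/0.0416667 → 20 → u; chars bu.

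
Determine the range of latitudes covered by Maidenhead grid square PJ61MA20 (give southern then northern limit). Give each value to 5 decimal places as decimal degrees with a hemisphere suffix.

Field P=15, J=9: +15·20° lon, +9·10° lat → SW at lon 120°, lat 0°.
Square 6, 1: +6·2° lon, +1·1° lat → SW at lon 132°, lat 1°.
Subsquare m=12, a=0: +12·0.0833333° lon, +0·0.0416667° lat → SW at lon 133°, lat 1°.
Extended square 2, 0: +2·0.00833333° lon, +0·0.00416667° lat → SW at lon 133.017°, lat 1°.
Cell spans 0.00833333° lon × 0.00416667° lat.
south 1.00000° N, north 1.00417° N.

1.00000° N, 1.00417° N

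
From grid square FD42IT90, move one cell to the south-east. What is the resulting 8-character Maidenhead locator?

FD42js09

Longitude extended square 9; +1 → 10, wraps to 0, carry into subsquare.
Longitude subsquare i = 8; +1 → 9 = j.
Latitude extended square 0; −1 → -1, wraps to 9, carry into subsquare.
Latitude subsquare t = 19; −1 → 18 = s.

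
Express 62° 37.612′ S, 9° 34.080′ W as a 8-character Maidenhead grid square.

Shift to the Maidenhead origin (180°W, 90°S): lon 170.43200, lat 27.37313.
Field: lon ⌊170.43200/20⌋ = 8 → I; lat ⌊27.37313/10⌋ = 2 → C.
Square: lon ⌊10.43200/2⌋ = 5; lat ⌊7.37313/1⌋ = 7.
Subsquare: lon ⌊0.43200/0.0833333⌋ = 5 → f; lat ⌊0.37313/0.0416667⌋ = 8 → i.
Extended square: lon ⌊0.01533/0.00833333⌋ = 1; lat ⌊0.03980/0.00416667⌋ = 9.

IC57fi19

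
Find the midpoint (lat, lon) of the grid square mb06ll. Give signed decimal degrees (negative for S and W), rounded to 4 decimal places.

Field M=12, B=1: +12·20° lon, +1·10° lat → SW at lon 60°, lat -80°.
Square 0, 6: +0·2° lon, +6·1° lat → SW at lon 60°, lat -74°.
Subsquare l=11, l=11: +11·0.0833333° lon, +11·0.0416667° lat → SW at lon 60.9167°, lat -73.5417°.
Cell spans 0.0833333° lon × 0.0416667° lat. Centre is SW corner plus half of each.
latitude -73.5208, longitude 60.9583.

-73.5208, 60.9583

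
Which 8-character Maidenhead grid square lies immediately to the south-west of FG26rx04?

Longitude extended square 0; −1 → -1, wraps to 9, carry into subsquare.
Longitude subsquare r = 17; −1 → 16 = q.
Latitude extended square 4; −1 → 3.

FG26qx93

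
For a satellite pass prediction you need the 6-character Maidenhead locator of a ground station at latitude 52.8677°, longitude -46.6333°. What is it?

Add 180° to longitude and 90° to latitude: 133.3667, 142.8677.
Field: 133.3667/20 → 6 → G, 142.8677/10 → 14 → O; chars GO.
Square: 13.3667/2 → 6, 2.8677/1 → 2; chars 62.
Subsquare: 1.3667/0.0833333 → 16 → q, 0.8677/0.0416667 → 20 → u; chars qu.

GO62qu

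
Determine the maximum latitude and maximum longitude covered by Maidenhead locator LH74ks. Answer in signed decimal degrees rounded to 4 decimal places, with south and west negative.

Field L=11, H=7: +11·20° lon, +7·10° lat → SW at lon 40°, lat -20°.
Square 7, 4: +7·2° lon, +4·1° lat → SW at lon 54°, lat -16°.
Subsquare k=10, s=18: +10·0.0833333° lon, +18·0.0416667° lat → SW at lon 54.8333°, lat -15.25°.
Cell spans 0.0833333° lon × 0.0416667° lat. NE corner is SW corner plus one full cell.
latitude -15.2083, longitude 54.9167.

-15.2083, 54.9167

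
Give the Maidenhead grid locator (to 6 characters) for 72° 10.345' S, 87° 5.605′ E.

Add 180° to longitude and 90° to latitude: 267.0934, 17.8276.
Field (20°×10°, letters A–R): 267.0934/20 → 13 → N, 17.8276/10 → 1 → B; chars NB.
Square (2°×1°, digits 0–9): 7.0934/2 → 3, 7.8276/1 → 7; chars 37.
Subsquare (5′×2.5′, letters a–x): 1.0934/0.0833333 → 13 → n, 0.8276/0.0416667 → 19 → t; chars nt.

NB37nt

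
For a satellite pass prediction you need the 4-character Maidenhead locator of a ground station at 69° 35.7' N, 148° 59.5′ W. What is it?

Add 180° to longitude and 90° to latitude: 31.01, 159.59.
Field: 31.01/20 → 1 → B, 159.59/10 → 15 → P; chars BP.
Square: 11.01/2 → 5, 9.59/1 → 9; chars 59.

BP59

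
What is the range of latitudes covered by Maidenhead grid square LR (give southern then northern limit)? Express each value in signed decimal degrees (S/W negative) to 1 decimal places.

80.0, 90.0

Field L=11, R=17: +11·20° lon, +17·10° lat → SW at lon 40°, lat 80°.
Cell spans 20° lon × 10° lat.
south 80.0, north 90.0.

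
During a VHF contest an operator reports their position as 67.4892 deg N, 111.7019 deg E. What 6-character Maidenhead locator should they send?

Add 180° to longitude and 90° to latitude: 291.7019, 157.4892.
Field (20°×10°, letters A–R): 291.7019/20 → 14 → O, 157.4892/10 → 15 → P; chars OP.
Square (2°×1°, digits 0–9): 11.7019/2 → 5, 7.4892/1 → 7; chars 57.
Subsquare (5′×2.5′, letters a–x): 1.7019/0.0833333 → 20 → u, 0.4892/0.0416667 → 11 → l; chars ul.

OP57ul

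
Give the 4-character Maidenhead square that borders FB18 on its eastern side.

Longitude square 1; +1 → 2.
The latitude characters are unchanged.

FB28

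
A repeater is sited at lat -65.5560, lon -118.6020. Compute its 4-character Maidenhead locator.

Add 180° to longitude and 90° to latitude: 61.40, 24.44.
Field: lon ⌊61.40/20⌋ = 3 → D; lat ⌊24.44/10⌋ = 2 → C.
Square: lon ⌊1.40/2⌋ = 0; lat ⌊4.44/1⌋ = 4.

DC04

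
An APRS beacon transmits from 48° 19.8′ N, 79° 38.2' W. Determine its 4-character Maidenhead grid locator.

FN08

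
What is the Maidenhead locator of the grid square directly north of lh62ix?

Latitude subsquare x = 23; +1 → 24, wraps to 0 = a, carry into square.
Latitude square 2; +1 → 3.
The longitude characters are unchanged.

LH63ia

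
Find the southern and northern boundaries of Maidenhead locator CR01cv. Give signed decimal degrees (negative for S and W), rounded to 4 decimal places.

81.8750, 81.9167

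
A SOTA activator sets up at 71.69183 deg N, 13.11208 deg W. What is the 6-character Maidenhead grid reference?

IQ31kq

Add 180° to longitude and 90° to latitude: 166.8879, 161.6918.
Field: 166.8879/20 → 8 → I, 161.6918/10 → 16 → Q; chars IQ.
Square: 6.8879/2 → 3, 1.6918/1 → 1; chars 31.
Subsquare: 0.8879/0.0833333 → 10 → k, 0.6918/0.0416667 → 16 → q; chars kq.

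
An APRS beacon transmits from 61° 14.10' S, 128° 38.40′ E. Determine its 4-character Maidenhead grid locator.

Shift to the Maidenhead origin (180°W, 90°S): lon 308.64, lat 28.77.
Field: 308.64/20 → 15 → P, 28.77/10 → 2 → C; chars PC.
Square: 8.64/2 → 4, 8.77/1 → 8; chars 48.

PC48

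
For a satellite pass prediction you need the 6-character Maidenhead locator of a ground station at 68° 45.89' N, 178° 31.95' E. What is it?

Shift to the Maidenhead origin (180°W, 90°S): lon 358.5325, lat 158.7648.
Field (20°×10°, letters A–R): 358.5325/20 → 17 → R, 158.7648/10 → 15 → P; chars RP.
Square (2°×1°, digits 0–9): 18.5325/2 → 9, 8.7648/1 → 8; chars 98.
Subsquare (5′×2.5′, letters a–x): 0.5325/0.0833333 → 6 → g, 0.7648/0.0416667 → 18 → s; chars gs.

RP98gs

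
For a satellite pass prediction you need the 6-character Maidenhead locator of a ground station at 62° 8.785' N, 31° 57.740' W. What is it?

HP42ad

Offset from 180°W / 90°S: lon 148.0377°, lat 152.1464°.
Field (20°×10°, letters A–R): 148.0377/20 → 7 → H, 152.1464/10 → 15 → P; chars HP.
Square (2°×1°, digits 0–9): 8.0377/2 → 4, 2.1464/1 → 2; chars 42.
Subsquare (5′×2.5′, letters a–x): 0.0377/0.0833333 → 0 → a, 0.1464/0.0416667 → 3 → d; chars ad.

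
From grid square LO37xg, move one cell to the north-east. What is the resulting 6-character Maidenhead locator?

Longitude subsquare x = 23; +1 → 24, wraps to 0 = a, carry into square.
Longitude square 3; +1 → 4.
Latitude subsquare g = 6; +1 → 7 = h.

LO47ah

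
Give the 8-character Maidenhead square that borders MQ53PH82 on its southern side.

MQ53ph81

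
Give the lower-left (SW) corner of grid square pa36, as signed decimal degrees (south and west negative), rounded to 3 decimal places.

-84.000, 126.000

Field P=15, A=0: +15·20° lon, +0·10° lat → SW at lon 120°, lat -90°.
Square 3, 6: +3·2° lon, +6·1° lat → SW at lon 126°, lat -84°.
latitude -84.000, longitude 126.000.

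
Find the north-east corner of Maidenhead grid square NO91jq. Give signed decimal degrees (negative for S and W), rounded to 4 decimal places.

51.7083, 98.8333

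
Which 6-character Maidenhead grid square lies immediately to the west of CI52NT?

Longitude subsquare n = 13; −1 → 12 = m.
The latitude characters are unchanged.

CI52mt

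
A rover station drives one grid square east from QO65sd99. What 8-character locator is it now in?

QO65td09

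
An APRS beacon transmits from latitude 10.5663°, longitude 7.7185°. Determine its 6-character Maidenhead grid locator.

JK30un

Add 180° to longitude and 90° to latitude: 187.7185, 100.5663.
Field: lon ⌊187.7185/20⌋ = 9 → J; lat ⌊100.5663/10⌋ = 10 → K.
Square: lon ⌊7.7185/2⌋ = 3; lat ⌊0.5663/1⌋ = 0.
Subsquare: lon ⌊1.7185/0.0833333⌋ = 20 → u; lat ⌊0.5663/0.0416667⌋ = 13 → n.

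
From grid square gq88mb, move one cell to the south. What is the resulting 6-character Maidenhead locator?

Latitude subsquare b = 1; −1 → 0 = a.
The longitude characters are unchanged.

GQ88ma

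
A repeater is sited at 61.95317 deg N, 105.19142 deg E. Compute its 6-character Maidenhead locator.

Shift to the Maidenhead origin (180°W, 90°S): lon 285.1914, lat 151.9532.
Field (20°×10°, letters A–R): lon ⌊285.1914/20⌋ = 14 → O; lat ⌊151.9532/10⌋ = 15 → P.
Square (2°×1°, digits 0–9): lon ⌊5.1914/2⌋ = 2; lat ⌊1.9532/1⌋ = 1.
Subsquare (5′×2.5′, letters a–x): lon ⌊1.1914/0.0833333⌋ = 14 → o; lat ⌊0.9532/0.0416667⌋ = 22 → w.

OP21ow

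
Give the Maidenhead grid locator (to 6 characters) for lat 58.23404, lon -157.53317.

BO18ff

Add 180° to longitude and 90° to latitude: 22.4668, 148.2340.
Field: lon ⌊22.4668/20⌋ = 1 → B; lat ⌊148.2340/10⌋ = 14 → O.
Square: lon ⌊2.4668/2⌋ = 1; lat ⌊8.2340/1⌋ = 8.
Subsquare: lon ⌊0.4668/0.0833333⌋ = 5 → f; lat ⌊0.2340/0.0416667⌋ = 5 → f.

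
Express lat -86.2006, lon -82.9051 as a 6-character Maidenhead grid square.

EA83nt

Add 180° to longitude and 90° to latitude: 97.0949, 3.7994.
Field (20°×10°, letters A–R): lon ⌊97.0949/20⌋ = 4 → E; lat ⌊3.7994/10⌋ = 0 → A.
Square (2°×1°, digits 0–9): lon ⌊17.0949/2⌋ = 8; lat ⌊3.7994/1⌋ = 3.
Subsquare (5′×2.5′, letters a–x): lon ⌊1.0949/0.0833333⌋ = 13 → n; lat ⌊0.7994/0.0416667⌋ = 19 → t.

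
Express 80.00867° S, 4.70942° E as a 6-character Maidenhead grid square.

JA29ix

Add 180° to longitude and 90° to latitude: 184.7094, 9.9913.
Field: 184.7094/20 → 9 → J, 9.9913/10 → 0 → A; chars JA.
Square: 4.7094/2 → 2, 9.9913/1 → 9; chars 29.
Subsquare: 0.7094/0.0833333 → 8 → i, 0.9913/0.0416667 → 23 → x; chars ix.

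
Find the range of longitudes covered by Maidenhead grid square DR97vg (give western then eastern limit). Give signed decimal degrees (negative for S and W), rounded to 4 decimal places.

-100.2500, -100.1667

Field D=3, R=17: +3·20° lon, +17·10° lat → SW at lon -120°, lat 80°.
Square 9, 7: +9·2° lon, +7·1° lat → SW at lon -102°, lat 87°.
Subsquare v=21, g=6: +21·0.0833333° lon, +6·0.0416667° lat → SW at lon -100.25°, lat 87.25°.
Cell spans 0.0833333° lon × 0.0416667° lat.
west -100.2500, east -100.1667.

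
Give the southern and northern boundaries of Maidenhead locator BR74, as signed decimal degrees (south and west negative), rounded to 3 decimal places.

84.000, 85.000

Field B=1, R=17: +1·20° lon, +17·10° lat → SW at lon -160°, lat 80°.
Square 7, 4: +7·2° lon, +4·1° lat → SW at lon -146°, lat 84°.
Cell spans 2° lon × 1° lat.
south 84.000, north 85.000.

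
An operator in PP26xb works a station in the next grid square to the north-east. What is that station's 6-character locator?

Longitude subsquare x = 23; +1 → 24, wraps to 0 = a, carry into square.
Longitude square 2; +1 → 3.
Latitude subsquare b = 1; +1 → 2 = c.

PP36ac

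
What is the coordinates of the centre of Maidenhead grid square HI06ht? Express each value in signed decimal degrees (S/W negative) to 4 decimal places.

Field H=7, I=8: +7·20° lon, +8·10° lat → SW at lon -40°, lat -10°.
Square 0, 6: +0·2° lon, +6·1° lat → SW at lon -40°, lat -4°.
Subsquare h=7, t=19: +7·0.0833333° lon, +19·0.0416667° lat → SW at lon -39.4167°, lat -3.20833°.
Cell spans 0.0833333° lon × 0.0416667° lat. Centre is SW corner plus half of each.
latitude -3.1875, longitude -39.3750.

-3.1875, -39.3750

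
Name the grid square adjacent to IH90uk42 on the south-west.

IH90uk31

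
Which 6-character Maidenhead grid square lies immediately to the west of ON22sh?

Longitude subsquare s = 18; −1 → 17 = r.
The latitude characters are unchanged.

ON22rh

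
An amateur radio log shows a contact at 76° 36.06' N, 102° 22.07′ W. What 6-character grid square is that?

Shift to the Maidenhead origin (180°W, 90°S): lon 77.6322, lat 166.6010.
Field: lon ⌊77.6322/20⌋ = 3 → D; lat ⌊166.6010/10⌋ = 16 → Q.
Square: lon ⌊17.6322/2⌋ = 8; lat ⌊6.6010/1⌋ = 6.
Subsquare: lon ⌊1.6322/0.0833333⌋ = 19 → t; lat ⌊0.6010/0.0416667⌋ = 14 → o.

DQ86to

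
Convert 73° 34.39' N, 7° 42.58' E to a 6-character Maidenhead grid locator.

Offset from 180°W / 90°S: lon 187.7097°, lat 163.5732°.
Field (20°×10°, letters A–R): lon ⌊187.7097/20⌋ = 9 → J; lat ⌊163.5732/10⌋ = 16 → Q.
Square (2°×1°, digits 0–9): lon ⌊7.7097/2⌋ = 3; lat ⌊3.5732/1⌋ = 3.
Subsquare (5′×2.5′, letters a–x): lon ⌊1.7097/0.0833333⌋ = 20 → u; lat ⌊0.5732/0.0416667⌋ = 13 → n.

JQ33un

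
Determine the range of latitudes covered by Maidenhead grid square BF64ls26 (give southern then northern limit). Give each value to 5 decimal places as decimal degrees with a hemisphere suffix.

Field B=1, F=5: +1·20° lon, +5·10° lat → SW at lon -160°, lat -40°.
Square 6, 4: +6·2° lon, +4·1° lat → SW at lon -148°, lat -36°.
Subsquare l=11, s=18: +11·0.0833333° lon, +18·0.0416667° lat → SW at lon -147.083°, lat -35.25°.
Extended square 2, 6: +2·0.00833333° lon, +6·0.00416667° lat → SW at lon -147.067°, lat -35.225°.
Cell spans 0.00833333° lon × 0.00416667° lat.
south 35.22500° S, north 35.22083° S.

35.22500° S, 35.22083° S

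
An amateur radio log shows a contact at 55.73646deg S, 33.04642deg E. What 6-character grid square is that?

KD64mg

Add 180° to longitude and 90° to latitude: 213.0464, 34.2635.
Field: lon ⌊213.0464/20⌋ = 10 → K; lat ⌊34.2635/10⌋ = 3 → D.
Square: lon ⌊13.0464/2⌋ = 6; lat ⌊4.2635/1⌋ = 4.
Subsquare: lon ⌊1.0464/0.0833333⌋ = 12 → m; lat ⌊0.2635/0.0416667⌋ = 6 → g.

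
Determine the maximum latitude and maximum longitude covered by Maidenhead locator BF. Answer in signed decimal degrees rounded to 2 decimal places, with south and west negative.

Field B=1, F=5: +1·20° lon, +5·10° lat → SW at lon -160°, lat -40°.
Cell spans 20° lon × 10° lat. NE corner is SW corner plus one full cell.
latitude -30.00, longitude -140.00.

-30.00, -140.00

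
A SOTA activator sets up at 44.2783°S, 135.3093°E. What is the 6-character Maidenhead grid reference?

PE75pr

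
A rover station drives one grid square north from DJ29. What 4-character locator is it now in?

Latitude square 9; +1 → 10, wraps to 0, carry into field.
Latitude field J = 9; +1 → 10 = K.
The longitude characters are unchanged.

DK20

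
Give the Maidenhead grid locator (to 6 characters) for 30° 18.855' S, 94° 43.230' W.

Offset from 180°W / 90°S: lon 85.2795°, lat 59.6857°.
Field: lon ⌊85.2795/20⌋ = 4 → E; lat ⌊59.6857/10⌋ = 5 → F.
Square: lon ⌊5.2795/2⌋ = 2; lat ⌊9.6857/1⌋ = 9.
Subsquare: lon ⌊1.2795/0.0833333⌋ = 15 → p; lat ⌊0.6857/0.0416667⌋ = 16 → q.

EF29pq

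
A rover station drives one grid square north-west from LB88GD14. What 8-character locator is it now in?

LB88gd05

Longitude extended square 1; −1 → 0.
Latitude extended square 4; +1 → 5.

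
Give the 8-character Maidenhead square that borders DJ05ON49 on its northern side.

DJ05oo40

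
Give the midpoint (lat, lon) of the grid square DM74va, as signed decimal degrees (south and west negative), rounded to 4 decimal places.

Field D=3, M=12: +3·20° lon, +12·10° lat → SW at lon -120°, lat 30°.
Square 7, 4: +7·2° lon, +4·1° lat → SW at lon -106°, lat 34°.
Subsquare v=21, a=0: +21·0.0833333° lon, +0·0.0416667° lat → SW at lon -104.25°, lat 34°.
Cell spans 0.0833333° lon × 0.0416667° lat. Centre is SW corner plus half of each.
latitude 34.0208, longitude -104.2083.

34.0208, -104.2083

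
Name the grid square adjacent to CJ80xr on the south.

CJ80xq

Latitude subsquare r = 17; −1 → 16 = q.
The longitude characters are unchanged.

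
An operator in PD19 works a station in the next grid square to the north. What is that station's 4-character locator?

Latitude square 9; +1 → 10, wraps to 0, carry into field.
Latitude field D = 3; +1 → 4 = E.
The longitude characters are unchanged.

PE10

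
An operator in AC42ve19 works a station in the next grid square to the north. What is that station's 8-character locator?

AC42vf10

Latitude extended square 9; +1 → 10, wraps to 0, carry into subsquare.
Latitude subsquare e = 4; +1 → 5 = f.
The longitude characters are unchanged.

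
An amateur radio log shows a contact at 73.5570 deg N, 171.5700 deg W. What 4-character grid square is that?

Add 180° to longitude and 90° to latitude: 8.43, 163.56.
Field (20°×10°, letters A–R): 8.43/20 → 0 → A, 163.56/10 → 16 → Q; chars AQ.
Square (2°×1°, digits 0–9): 8.43/2 → 4, 3.56/1 → 3; chars 43.

AQ43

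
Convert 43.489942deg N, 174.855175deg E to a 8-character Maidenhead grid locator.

RN73kl27

Shift to the Maidenhead origin (180°W, 90°S): lon 354.85518, lat 133.48994.
Field (20°×10°, letters A–R): 354.85518/20 → 17 → R, 133.48994/10 → 13 → N; chars RN.
Square (2°×1°, digits 0–9): 14.85518/2 → 7, 3.48994/1 → 3; chars 73.
Subsquare (5′×2.5′, letters a–x): 0.85518/0.0833333 → 10 → k, 0.48994/0.0416667 → 11 → l; chars kl.
Extended square (30″×15″, digits 0–9): 0.02184/0.00833333 → 2, 0.03161/0.00416667 → 7; chars 27.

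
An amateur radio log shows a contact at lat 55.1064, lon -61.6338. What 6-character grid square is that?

FO95ec

Shift to the Maidenhead origin (180°W, 90°S): lon 118.3662, lat 145.1064.
Field (20°×10°, letters A–R): 118.3662/20 → 5 → F, 145.1064/10 → 14 → O; chars FO.
Square (2°×1°, digits 0–9): 18.3662/2 → 9, 5.1064/1 → 5; chars 95.
Subsquare (5′×2.5′, letters a–x): 0.3662/0.0833333 → 4 → e, 0.1064/0.0416667 → 2 → c; chars ec.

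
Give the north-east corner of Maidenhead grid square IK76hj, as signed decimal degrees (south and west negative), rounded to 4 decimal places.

Field I=8, K=10: +8·20° lon, +10·10° lat → SW at lon -20°, lat 10°.
Square 7, 6: +7·2° lon, +6·1° lat → SW at lon -6°, lat 16°.
Subsquare h=7, j=9: +7·0.0833333° lon, +9·0.0416667° lat → SW at lon -5.41667°, lat 16.375°.
Cell spans 0.0833333° lon × 0.0416667° lat. NE corner is SW corner plus one full cell.
latitude 16.4167, longitude -5.3333.

16.4167, -5.3333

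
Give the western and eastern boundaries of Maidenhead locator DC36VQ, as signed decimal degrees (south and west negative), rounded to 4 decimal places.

Field D=3, C=2: +3·20° lon, +2·10° lat → SW at lon -120°, lat -70°.
Square 3, 6: +3·2° lon, +6·1° lat → SW at lon -114°, lat -64°.
Subsquare v=21, q=16: +21·0.0833333° lon, +16·0.0416667° lat → SW at lon -112.25°, lat -63.3333°.
Cell spans 0.0833333° lon × 0.0416667° lat.
west -112.2500, east -112.1667.

-112.2500, -112.1667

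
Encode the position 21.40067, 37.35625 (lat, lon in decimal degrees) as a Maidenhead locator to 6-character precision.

KL81qj

Add 180° to longitude and 90° to latitude: 217.3562, 111.4007.
Field (20°×10°, letters A–R): lon ⌊217.3562/20⌋ = 10 → K; lat ⌊111.4007/10⌋ = 11 → L.
Square (2°×1°, digits 0–9): lon ⌊17.3562/2⌋ = 8; lat ⌊1.4007/1⌋ = 1.
Subsquare (5′×2.5′, letters a–x): lon ⌊1.3562/0.0833333⌋ = 16 → q; lat ⌊0.4007/0.0416667⌋ = 9 → j.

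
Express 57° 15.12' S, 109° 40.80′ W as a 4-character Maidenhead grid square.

DD52

Add 180° to longitude and 90° to latitude: 70.32, 32.75.
Field: lon ⌊70.32/20⌋ = 3 → D; lat ⌊32.75/10⌋ = 3 → D.
Square: lon ⌊10.32/2⌋ = 5; lat ⌊2.75/1⌋ = 2.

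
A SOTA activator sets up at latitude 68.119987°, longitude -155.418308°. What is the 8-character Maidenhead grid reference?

BP28gc98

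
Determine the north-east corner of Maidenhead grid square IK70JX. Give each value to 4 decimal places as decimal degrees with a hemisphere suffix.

Field I=8, K=10: +8·20° lon, +10·10° lat → SW at lon -20°, lat 10°.
Square 7, 0: +7·2° lon, +0·1° lat → SW at lon -6°, lat 10°.
Subsquare j=9, x=23: +9·0.0833333° lon, +23·0.0416667° lat → SW at lon -5.25°, lat 10.9583°.
Cell spans 0.0833333° lon × 0.0416667° lat. NE corner is SW corner plus one full cell.
latitude 11.0000° N, longitude 5.1667° W.

11.0000° N, 5.1667° W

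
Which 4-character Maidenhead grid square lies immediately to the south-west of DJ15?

DJ04

Longitude square 1; −1 → 0.
Latitude square 5; −1 → 4.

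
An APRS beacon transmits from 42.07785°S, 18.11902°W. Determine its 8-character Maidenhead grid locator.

IE07ww51

Shift to the Maidenhead origin (180°W, 90°S): lon 161.88098, lat 47.92215.
Field: 161.88098/20 → 8 → I, 47.92215/10 → 4 → E; chars IE.
Square: 1.88098/2 → 0, 7.92215/1 → 7; chars 07.
Subsquare: 1.88098/0.0833333 → 22 → w, 0.92215/0.0416667 → 22 → w; chars ww.
Extended square: 0.04765/0.00833333 → 5, 0.00548/0.00416667 → 1; chars 51.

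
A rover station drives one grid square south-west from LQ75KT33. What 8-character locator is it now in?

LQ75kt22

Longitude extended square 3; −1 → 2.
Latitude extended square 3; −1 → 2.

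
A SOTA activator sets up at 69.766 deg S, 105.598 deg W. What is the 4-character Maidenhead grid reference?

DC70

Shift to the Maidenhead origin (180°W, 90°S): lon 74.40, lat 20.23.
Field: 74.40/20 → 3 → D, 20.23/10 → 2 → C; chars DC.
Square: 14.40/2 → 7, 0.23/1 → 0; chars 70.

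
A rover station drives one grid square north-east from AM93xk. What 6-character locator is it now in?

Longitude subsquare x = 23; +1 → 24, wraps to 0 = a, carry into square.
Longitude square 9; +1 → 10, wraps to 0, carry into field.
Longitude field A = 0; +1 → 1 = B.
Latitude subsquare k = 10; +1 → 11 = l.

BM03al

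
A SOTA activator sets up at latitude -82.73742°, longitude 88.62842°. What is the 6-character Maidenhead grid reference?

NA47hg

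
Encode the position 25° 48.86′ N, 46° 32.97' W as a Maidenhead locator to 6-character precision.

GL65rt

Shift to the Maidenhead origin (180°W, 90°S): lon 133.4505, lat 115.8143.
Field: 133.4505/20 → 6 → G, 115.8143/10 → 11 → L; chars GL.
Square: 13.4505/2 → 6, 5.8143/1 → 5; chars 65.
Subsquare: 1.4505/0.0833333 → 17 → r, 0.8143/0.0416667 → 19 → t; chars rt.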